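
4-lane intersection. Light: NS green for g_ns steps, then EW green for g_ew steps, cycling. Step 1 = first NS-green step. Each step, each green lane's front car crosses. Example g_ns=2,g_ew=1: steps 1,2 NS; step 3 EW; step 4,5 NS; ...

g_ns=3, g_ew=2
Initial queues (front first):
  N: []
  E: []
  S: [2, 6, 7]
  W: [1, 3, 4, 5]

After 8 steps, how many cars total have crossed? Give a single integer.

Step 1 [NS]: N:empty,E:wait,S:car2-GO,W:wait | queues: N=0 E=0 S=2 W=4
Step 2 [NS]: N:empty,E:wait,S:car6-GO,W:wait | queues: N=0 E=0 S=1 W=4
Step 3 [NS]: N:empty,E:wait,S:car7-GO,W:wait | queues: N=0 E=0 S=0 W=4
Step 4 [EW]: N:wait,E:empty,S:wait,W:car1-GO | queues: N=0 E=0 S=0 W=3
Step 5 [EW]: N:wait,E:empty,S:wait,W:car3-GO | queues: N=0 E=0 S=0 W=2
Step 6 [NS]: N:empty,E:wait,S:empty,W:wait | queues: N=0 E=0 S=0 W=2
Step 7 [NS]: N:empty,E:wait,S:empty,W:wait | queues: N=0 E=0 S=0 W=2
Step 8 [NS]: N:empty,E:wait,S:empty,W:wait | queues: N=0 E=0 S=0 W=2
Cars crossed by step 8: 5

Answer: 5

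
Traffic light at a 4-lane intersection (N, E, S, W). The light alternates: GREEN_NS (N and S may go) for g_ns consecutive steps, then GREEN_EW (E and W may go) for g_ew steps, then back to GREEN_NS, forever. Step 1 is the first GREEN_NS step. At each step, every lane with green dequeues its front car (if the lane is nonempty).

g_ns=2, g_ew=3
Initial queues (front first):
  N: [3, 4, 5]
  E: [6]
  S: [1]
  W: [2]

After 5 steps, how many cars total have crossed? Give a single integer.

Answer: 5

Derivation:
Step 1 [NS]: N:car3-GO,E:wait,S:car1-GO,W:wait | queues: N=2 E=1 S=0 W=1
Step 2 [NS]: N:car4-GO,E:wait,S:empty,W:wait | queues: N=1 E=1 S=0 W=1
Step 3 [EW]: N:wait,E:car6-GO,S:wait,W:car2-GO | queues: N=1 E=0 S=0 W=0
Step 4 [EW]: N:wait,E:empty,S:wait,W:empty | queues: N=1 E=0 S=0 W=0
Step 5 [EW]: N:wait,E:empty,S:wait,W:empty | queues: N=1 E=0 S=0 W=0
Cars crossed by step 5: 5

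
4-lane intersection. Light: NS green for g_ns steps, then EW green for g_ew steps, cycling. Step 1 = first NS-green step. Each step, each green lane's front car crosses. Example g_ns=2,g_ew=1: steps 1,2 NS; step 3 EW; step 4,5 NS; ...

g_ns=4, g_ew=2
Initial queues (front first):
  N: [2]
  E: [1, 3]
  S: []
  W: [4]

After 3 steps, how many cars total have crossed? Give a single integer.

Step 1 [NS]: N:car2-GO,E:wait,S:empty,W:wait | queues: N=0 E=2 S=0 W=1
Step 2 [NS]: N:empty,E:wait,S:empty,W:wait | queues: N=0 E=2 S=0 W=1
Step 3 [NS]: N:empty,E:wait,S:empty,W:wait | queues: N=0 E=2 S=0 W=1
Cars crossed by step 3: 1

Answer: 1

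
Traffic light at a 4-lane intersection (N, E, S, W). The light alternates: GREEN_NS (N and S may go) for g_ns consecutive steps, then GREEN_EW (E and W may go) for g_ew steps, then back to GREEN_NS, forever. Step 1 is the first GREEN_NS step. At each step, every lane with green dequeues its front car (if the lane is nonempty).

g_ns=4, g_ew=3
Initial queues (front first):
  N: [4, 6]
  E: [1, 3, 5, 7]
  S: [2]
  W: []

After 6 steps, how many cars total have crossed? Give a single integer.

Answer: 5

Derivation:
Step 1 [NS]: N:car4-GO,E:wait,S:car2-GO,W:wait | queues: N=1 E=4 S=0 W=0
Step 2 [NS]: N:car6-GO,E:wait,S:empty,W:wait | queues: N=0 E=4 S=0 W=0
Step 3 [NS]: N:empty,E:wait,S:empty,W:wait | queues: N=0 E=4 S=0 W=0
Step 4 [NS]: N:empty,E:wait,S:empty,W:wait | queues: N=0 E=4 S=0 W=0
Step 5 [EW]: N:wait,E:car1-GO,S:wait,W:empty | queues: N=0 E=3 S=0 W=0
Step 6 [EW]: N:wait,E:car3-GO,S:wait,W:empty | queues: N=0 E=2 S=0 W=0
Cars crossed by step 6: 5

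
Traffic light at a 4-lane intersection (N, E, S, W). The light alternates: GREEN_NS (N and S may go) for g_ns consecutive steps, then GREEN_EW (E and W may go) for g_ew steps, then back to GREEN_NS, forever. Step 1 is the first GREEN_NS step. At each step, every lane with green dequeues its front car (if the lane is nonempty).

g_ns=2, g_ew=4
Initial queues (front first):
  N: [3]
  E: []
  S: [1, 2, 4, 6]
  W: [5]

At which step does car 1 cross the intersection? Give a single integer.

Step 1 [NS]: N:car3-GO,E:wait,S:car1-GO,W:wait | queues: N=0 E=0 S=3 W=1
Step 2 [NS]: N:empty,E:wait,S:car2-GO,W:wait | queues: N=0 E=0 S=2 W=1
Step 3 [EW]: N:wait,E:empty,S:wait,W:car5-GO | queues: N=0 E=0 S=2 W=0
Step 4 [EW]: N:wait,E:empty,S:wait,W:empty | queues: N=0 E=0 S=2 W=0
Step 5 [EW]: N:wait,E:empty,S:wait,W:empty | queues: N=0 E=0 S=2 W=0
Step 6 [EW]: N:wait,E:empty,S:wait,W:empty | queues: N=0 E=0 S=2 W=0
Step 7 [NS]: N:empty,E:wait,S:car4-GO,W:wait | queues: N=0 E=0 S=1 W=0
Step 8 [NS]: N:empty,E:wait,S:car6-GO,W:wait | queues: N=0 E=0 S=0 W=0
Car 1 crosses at step 1

1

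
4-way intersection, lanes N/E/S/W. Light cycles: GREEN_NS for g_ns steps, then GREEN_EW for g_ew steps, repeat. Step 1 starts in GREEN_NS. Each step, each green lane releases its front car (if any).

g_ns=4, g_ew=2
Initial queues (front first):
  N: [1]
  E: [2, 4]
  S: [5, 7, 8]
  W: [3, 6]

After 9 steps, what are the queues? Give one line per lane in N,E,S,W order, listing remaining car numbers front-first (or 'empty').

Step 1 [NS]: N:car1-GO,E:wait,S:car5-GO,W:wait | queues: N=0 E=2 S=2 W=2
Step 2 [NS]: N:empty,E:wait,S:car7-GO,W:wait | queues: N=0 E=2 S=1 W=2
Step 3 [NS]: N:empty,E:wait,S:car8-GO,W:wait | queues: N=0 E=2 S=0 W=2
Step 4 [NS]: N:empty,E:wait,S:empty,W:wait | queues: N=0 E=2 S=0 W=2
Step 5 [EW]: N:wait,E:car2-GO,S:wait,W:car3-GO | queues: N=0 E=1 S=0 W=1
Step 6 [EW]: N:wait,E:car4-GO,S:wait,W:car6-GO | queues: N=0 E=0 S=0 W=0

N: empty
E: empty
S: empty
W: empty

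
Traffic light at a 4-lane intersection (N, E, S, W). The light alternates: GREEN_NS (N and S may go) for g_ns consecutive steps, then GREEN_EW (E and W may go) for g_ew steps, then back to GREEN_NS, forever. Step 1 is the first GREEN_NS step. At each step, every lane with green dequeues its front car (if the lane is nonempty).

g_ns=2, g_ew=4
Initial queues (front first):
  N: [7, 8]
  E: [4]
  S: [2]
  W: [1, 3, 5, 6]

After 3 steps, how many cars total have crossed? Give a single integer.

Answer: 5

Derivation:
Step 1 [NS]: N:car7-GO,E:wait,S:car2-GO,W:wait | queues: N=1 E=1 S=0 W=4
Step 2 [NS]: N:car8-GO,E:wait,S:empty,W:wait | queues: N=0 E=1 S=0 W=4
Step 3 [EW]: N:wait,E:car4-GO,S:wait,W:car1-GO | queues: N=0 E=0 S=0 W=3
Cars crossed by step 3: 5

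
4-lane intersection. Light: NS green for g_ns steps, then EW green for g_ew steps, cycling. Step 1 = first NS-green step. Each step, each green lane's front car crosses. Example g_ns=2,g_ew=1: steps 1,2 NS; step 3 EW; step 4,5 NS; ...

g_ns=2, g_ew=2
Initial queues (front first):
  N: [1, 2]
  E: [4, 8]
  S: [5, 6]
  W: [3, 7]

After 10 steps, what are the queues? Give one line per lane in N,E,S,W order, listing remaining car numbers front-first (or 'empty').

Step 1 [NS]: N:car1-GO,E:wait,S:car5-GO,W:wait | queues: N=1 E=2 S=1 W=2
Step 2 [NS]: N:car2-GO,E:wait,S:car6-GO,W:wait | queues: N=0 E=2 S=0 W=2
Step 3 [EW]: N:wait,E:car4-GO,S:wait,W:car3-GO | queues: N=0 E=1 S=0 W=1
Step 4 [EW]: N:wait,E:car8-GO,S:wait,W:car7-GO | queues: N=0 E=0 S=0 W=0

N: empty
E: empty
S: empty
W: empty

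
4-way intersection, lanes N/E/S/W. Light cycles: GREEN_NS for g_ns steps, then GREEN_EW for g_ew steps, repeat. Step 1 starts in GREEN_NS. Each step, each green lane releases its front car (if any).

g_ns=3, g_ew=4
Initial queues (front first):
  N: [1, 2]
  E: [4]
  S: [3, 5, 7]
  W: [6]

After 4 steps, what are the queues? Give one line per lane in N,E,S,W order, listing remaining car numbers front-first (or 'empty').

Step 1 [NS]: N:car1-GO,E:wait,S:car3-GO,W:wait | queues: N=1 E=1 S=2 W=1
Step 2 [NS]: N:car2-GO,E:wait,S:car5-GO,W:wait | queues: N=0 E=1 S=1 W=1
Step 3 [NS]: N:empty,E:wait,S:car7-GO,W:wait | queues: N=0 E=1 S=0 W=1
Step 4 [EW]: N:wait,E:car4-GO,S:wait,W:car6-GO | queues: N=0 E=0 S=0 W=0

N: empty
E: empty
S: empty
W: empty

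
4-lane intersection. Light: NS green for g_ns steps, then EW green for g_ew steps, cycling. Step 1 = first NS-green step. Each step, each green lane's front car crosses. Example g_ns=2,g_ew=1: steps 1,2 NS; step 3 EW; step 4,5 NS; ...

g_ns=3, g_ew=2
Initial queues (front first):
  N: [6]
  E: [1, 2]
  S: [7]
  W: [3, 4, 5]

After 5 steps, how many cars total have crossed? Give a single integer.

Answer: 6

Derivation:
Step 1 [NS]: N:car6-GO,E:wait,S:car7-GO,W:wait | queues: N=0 E=2 S=0 W=3
Step 2 [NS]: N:empty,E:wait,S:empty,W:wait | queues: N=0 E=2 S=0 W=3
Step 3 [NS]: N:empty,E:wait,S:empty,W:wait | queues: N=0 E=2 S=0 W=3
Step 4 [EW]: N:wait,E:car1-GO,S:wait,W:car3-GO | queues: N=0 E=1 S=0 W=2
Step 5 [EW]: N:wait,E:car2-GO,S:wait,W:car4-GO | queues: N=0 E=0 S=0 W=1
Cars crossed by step 5: 6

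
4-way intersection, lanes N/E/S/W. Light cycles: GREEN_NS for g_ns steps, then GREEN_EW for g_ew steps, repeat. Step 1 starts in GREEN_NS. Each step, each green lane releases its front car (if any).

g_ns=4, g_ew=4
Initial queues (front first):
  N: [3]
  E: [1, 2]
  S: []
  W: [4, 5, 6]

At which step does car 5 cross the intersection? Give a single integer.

Step 1 [NS]: N:car3-GO,E:wait,S:empty,W:wait | queues: N=0 E=2 S=0 W=3
Step 2 [NS]: N:empty,E:wait,S:empty,W:wait | queues: N=0 E=2 S=0 W=3
Step 3 [NS]: N:empty,E:wait,S:empty,W:wait | queues: N=0 E=2 S=0 W=3
Step 4 [NS]: N:empty,E:wait,S:empty,W:wait | queues: N=0 E=2 S=0 W=3
Step 5 [EW]: N:wait,E:car1-GO,S:wait,W:car4-GO | queues: N=0 E=1 S=0 W=2
Step 6 [EW]: N:wait,E:car2-GO,S:wait,W:car5-GO | queues: N=0 E=0 S=0 W=1
Step 7 [EW]: N:wait,E:empty,S:wait,W:car6-GO | queues: N=0 E=0 S=0 W=0
Car 5 crosses at step 6

6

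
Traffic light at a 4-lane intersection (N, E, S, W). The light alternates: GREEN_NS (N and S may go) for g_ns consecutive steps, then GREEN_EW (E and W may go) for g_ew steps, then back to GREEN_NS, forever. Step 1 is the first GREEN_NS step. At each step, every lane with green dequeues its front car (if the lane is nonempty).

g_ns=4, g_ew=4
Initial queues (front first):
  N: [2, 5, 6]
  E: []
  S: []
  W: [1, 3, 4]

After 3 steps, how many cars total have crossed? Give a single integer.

Step 1 [NS]: N:car2-GO,E:wait,S:empty,W:wait | queues: N=2 E=0 S=0 W=3
Step 2 [NS]: N:car5-GO,E:wait,S:empty,W:wait | queues: N=1 E=0 S=0 W=3
Step 3 [NS]: N:car6-GO,E:wait,S:empty,W:wait | queues: N=0 E=0 S=0 W=3
Cars crossed by step 3: 3

Answer: 3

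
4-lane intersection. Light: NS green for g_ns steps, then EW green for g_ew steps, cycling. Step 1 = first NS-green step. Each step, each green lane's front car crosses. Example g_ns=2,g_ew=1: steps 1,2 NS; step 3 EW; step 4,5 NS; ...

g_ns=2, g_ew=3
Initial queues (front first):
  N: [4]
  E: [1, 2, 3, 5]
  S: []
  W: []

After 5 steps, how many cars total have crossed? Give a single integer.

Step 1 [NS]: N:car4-GO,E:wait,S:empty,W:wait | queues: N=0 E=4 S=0 W=0
Step 2 [NS]: N:empty,E:wait,S:empty,W:wait | queues: N=0 E=4 S=0 W=0
Step 3 [EW]: N:wait,E:car1-GO,S:wait,W:empty | queues: N=0 E=3 S=0 W=0
Step 4 [EW]: N:wait,E:car2-GO,S:wait,W:empty | queues: N=0 E=2 S=0 W=0
Step 5 [EW]: N:wait,E:car3-GO,S:wait,W:empty | queues: N=0 E=1 S=0 W=0
Cars crossed by step 5: 4

Answer: 4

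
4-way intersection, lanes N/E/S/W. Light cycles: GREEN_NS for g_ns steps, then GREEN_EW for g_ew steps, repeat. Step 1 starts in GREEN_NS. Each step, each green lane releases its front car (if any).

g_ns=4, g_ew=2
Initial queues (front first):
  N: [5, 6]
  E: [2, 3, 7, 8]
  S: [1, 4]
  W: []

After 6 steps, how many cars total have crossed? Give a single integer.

Step 1 [NS]: N:car5-GO,E:wait,S:car1-GO,W:wait | queues: N=1 E=4 S=1 W=0
Step 2 [NS]: N:car6-GO,E:wait,S:car4-GO,W:wait | queues: N=0 E=4 S=0 W=0
Step 3 [NS]: N:empty,E:wait,S:empty,W:wait | queues: N=0 E=4 S=0 W=0
Step 4 [NS]: N:empty,E:wait,S:empty,W:wait | queues: N=0 E=4 S=0 W=0
Step 5 [EW]: N:wait,E:car2-GO,S:wait,W:empty | queues: N=0 E=3 S=0 W=0
Step 6 [EW]: N:wait,E:car3-GO,S:wait,W:empty | queues: N=0 E=2 S=0 W=0
Cars crossed by step 6: 6

Answer: 6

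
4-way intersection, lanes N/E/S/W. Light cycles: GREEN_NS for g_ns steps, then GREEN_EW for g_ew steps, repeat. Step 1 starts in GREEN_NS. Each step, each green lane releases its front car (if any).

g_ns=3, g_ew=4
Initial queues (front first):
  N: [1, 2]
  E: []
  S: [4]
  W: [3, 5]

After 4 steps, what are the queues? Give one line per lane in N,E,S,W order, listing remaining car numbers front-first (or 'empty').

Step 1 [NS]: N:car1-GO,E:wait,S:car4-GO,W:wait | queues: N=1 E=0 S=0 W=2
Step 2 [NS]: N:car2-GO,E:wait,S:empty,W:wait | queues: N=0 E=0 S=0 W=2
Step 3 [NS]: N:empty,E:wait,S:empty,W:wait | queues: N=0 E=0 S=0 W=2
Step 4 [EW]: N:wait,E:empty,S:wait,W:car3-GO | queues: N=0 E=0 S=0 W=1

N: empty
E: empty
S: empty
W: 5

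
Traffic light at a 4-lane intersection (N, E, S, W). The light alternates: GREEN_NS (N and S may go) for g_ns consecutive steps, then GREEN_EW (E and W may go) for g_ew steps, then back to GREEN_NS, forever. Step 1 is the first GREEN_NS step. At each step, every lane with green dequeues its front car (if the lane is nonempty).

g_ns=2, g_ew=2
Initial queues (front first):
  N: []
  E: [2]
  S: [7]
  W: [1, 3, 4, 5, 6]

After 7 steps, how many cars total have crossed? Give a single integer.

Answer: 5

Derivation:
Step 1 [NS]: N:empty,E:wait,S:car7-GO,W:wait | queues: N=0 E=1 S=0 W=5
Step 2 [NS]: N:empty,E:wait,S:empty,W:wait | queues: N=0 E=1 S=0 W=5
Step 3 [EW]: N:wait,E:car2-GO,S:wait,W:car1-GO | queues: N=0 E=0 S=0 W=4
Step 4 [EW]: N:wait,E:empty,S:wait,W:car3-GO | queues: N=0 E=0 S=0 W=3
Step 5 [NS]: N:empty,E:wait,S:empty,W:wait | queues: N=0 E=0 S=0 W=3
Step 6 [NS]: N:empty,E:wait,S:empty,W:wait | queues: N=0 E=0 S=0 W=3
Step 7 [EW]: N:wait,E:empty,S:wait,W:car4-GO | queues: N=0 E=0 S=0 W=2
Cars crossed by step 7: 5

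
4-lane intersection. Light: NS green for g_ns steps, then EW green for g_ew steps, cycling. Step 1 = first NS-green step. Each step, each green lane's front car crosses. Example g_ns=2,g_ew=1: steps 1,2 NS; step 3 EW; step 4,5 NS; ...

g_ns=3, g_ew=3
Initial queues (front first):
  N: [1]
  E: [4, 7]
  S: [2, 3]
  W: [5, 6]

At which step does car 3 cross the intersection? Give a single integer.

Step 1 [NS]: N:car1-GO,E:wait,S:car2-GO,W:wait | queues: N=0 E=2 S=1 W=2
Step 2 [NS]: N:empty,E:wait,S:car3-GO,W:wait | queues: N=0 E=2 S=0 W=2
Step 3 [NS]: N:empty,E:wait,S:empty,W:wait | queues: N=0 E=2 S=0 W=2
Step 4 [EW]: N:wait,E:car4-GO,S:wait,W:car5-GO | queues: N=0 E=1 S=0 W=1
Step 5 [EW]: N:wait,E:car7-GO,S:wait,W:car6-GO | queues: N=0 E=0 S=0 W=0
Car 3 crosses at step 2

2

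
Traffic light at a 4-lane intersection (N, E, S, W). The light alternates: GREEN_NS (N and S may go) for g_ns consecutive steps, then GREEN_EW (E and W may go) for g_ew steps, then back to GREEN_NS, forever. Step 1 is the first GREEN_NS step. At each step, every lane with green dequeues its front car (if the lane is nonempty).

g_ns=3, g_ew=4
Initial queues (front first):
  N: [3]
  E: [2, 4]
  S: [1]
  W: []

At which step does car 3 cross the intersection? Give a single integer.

Step 1 [NS]: N:car3-GO,E:wait,S:car1-GO,W:wait | queues: N=0 E=2 S=0 W=0
Step 2 [NS]: N:empty,E:wait,S:empty,W:wait | queues: N=0 E=2 S=0 W=0
Step 3 [NS]: N:empty,E:wait,S:empty,W:wait | queues: N=0 E=2 S=0 W=0
Step 4 [EW]: N:wait,E:car2-GO,S:wait,W:empty | queues: N=0 E=1 S=0 W=0
Step 5 [EW]: N:wait,E:car4-GO,S:wait,W:empty | queues: N=0 E=0 S=0 W=0
Car 3 crosses at step 1

1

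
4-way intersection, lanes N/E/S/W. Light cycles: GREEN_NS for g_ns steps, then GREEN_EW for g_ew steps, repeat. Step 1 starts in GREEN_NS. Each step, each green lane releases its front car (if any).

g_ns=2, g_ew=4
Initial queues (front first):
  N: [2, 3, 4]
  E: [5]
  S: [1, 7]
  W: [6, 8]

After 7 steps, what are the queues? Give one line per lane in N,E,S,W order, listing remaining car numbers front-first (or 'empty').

Step 1 [NS]: N:car2-GO,E:wait,S:car1-GO,W:wait | queues: N=2 E=1 S=1 W=2
Step 2 [NS]: N:car3-GO,E:wait,S:car7-GO,W:wait | queues: N=1 E=1 S=0 W=2
Step 3 [EW]: N:wait,E:car5-GO,S:wait,W:car6-GO | queues: N=1 E=0 S=0 W=1
Step 4 [EW]: N:wait,E:empty,S:wait,W:car8-GO | queues: N=1 E=0 S=0 W=0
Step 5 [EW]: N:wait,E:empty,S:wait,W:empty | queues: N=1 E=0 S=0 W=0
Step 6 [EW]: N:wait,E:empty,S:wait,W:empty | queues: N=1 E=0 S=0 W=0
Step 7 [NS]: N:car4-GO,E:wait,S:empty,W:wait | queues: N=0 E=0 S=0 W=0

N: empty
E: empty
S: empty
W: empty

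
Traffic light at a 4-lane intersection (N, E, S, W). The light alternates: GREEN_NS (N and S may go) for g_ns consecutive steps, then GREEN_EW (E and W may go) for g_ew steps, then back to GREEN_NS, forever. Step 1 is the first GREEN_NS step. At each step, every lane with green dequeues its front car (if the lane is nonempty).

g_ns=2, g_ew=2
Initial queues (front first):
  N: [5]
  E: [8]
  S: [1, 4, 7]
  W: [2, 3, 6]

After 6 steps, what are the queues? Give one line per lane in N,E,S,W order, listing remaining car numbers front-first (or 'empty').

Step 1 [NS]: N:car5-GO,E:wait,S:car1-GO,W:wait | queues: N=0 E=1 S=2 W=3
Step 2 [NS]: N:empty,E:wait,S:car4-GO,W:wait | queues: N=0 E=1 S=1 W=3
Step 3 [EW]: N:wait,E:car8-GO,S:wait,W:car2-GO | queues: N=0 E=0 S=1 W=2
Step 4 [EW]: N:wait,E:empty,S:wait,W:car3-GO | queues: N=0 E=0 S=1 W=1
Step 5 [NS]: N:empty,E:wait,S:car7-GO,W:wait | queues: N=0 E=0 S=0 W=1
Step 6 [NS]: N:empty,E:wait,S:empty,W:wait | queues: N=0 E=0 S=0 W=1

N: empty
E: empty
S: empty
W: 6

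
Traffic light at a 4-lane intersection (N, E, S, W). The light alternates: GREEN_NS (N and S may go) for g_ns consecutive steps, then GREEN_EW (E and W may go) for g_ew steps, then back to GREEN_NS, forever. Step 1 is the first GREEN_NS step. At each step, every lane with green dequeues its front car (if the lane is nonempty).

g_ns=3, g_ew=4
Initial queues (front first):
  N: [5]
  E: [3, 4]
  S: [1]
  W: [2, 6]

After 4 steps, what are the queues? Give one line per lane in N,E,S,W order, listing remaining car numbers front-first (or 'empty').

Step 1 [NS]: N:car5-GO,E:wait,S:car1-GO,W:wait | queues: N=0 E=2 S=0 W=2
Step 2 [NS]: N:empty,E:wait,S:empty,W:wait | queues: N=0 E=2 S=0 W=2
Step 3 [NS]: N:empty,E:wait,S:empty,W:wait | queues: N=0 E=2 S=0 W=2
Step 4 [EW]: N:wait,E:car3-GO,S:wait,W:car2-GO | queues: N=0 E=1 S=0 W=1

N: empty
E: 4
S: empty
W: 6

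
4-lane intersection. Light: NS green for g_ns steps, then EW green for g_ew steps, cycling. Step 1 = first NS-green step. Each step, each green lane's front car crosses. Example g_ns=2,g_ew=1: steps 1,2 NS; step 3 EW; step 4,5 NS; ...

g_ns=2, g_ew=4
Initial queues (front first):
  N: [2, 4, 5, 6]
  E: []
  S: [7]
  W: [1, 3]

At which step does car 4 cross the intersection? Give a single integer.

Step 1 [NS]: N:car2-GO,E:wait,S:car7-GO,W:wait | queues: N=3 E=0 S=0 W=2
Step 2 [NS]: N:car4-GO,E:wait,S:empty,W:wait | queues: N=2 E=0 S=0 W=2
Step 3 [EW]: N:wait,E:empty,S:wait,W:car1-GO | queues: N=2 E=0 S=0 W=1
Step 4 [EW]: N:wait,E:empty,S:wait,W:car3-GO | queues: N=2 E=0 S=0 W=0
Step 5 [EW]: N:wait,E:empty,S:wait,W:empty | queues: N=2 E=0 S=0 W=0
Step 6 [EW]: N:wait,E:empty,S:wait,W:empty | queues: N=2 E=0 S=0 W=0
Step 7 [NS]: N:car5-GO,E:wait,S:empty,W:wait | queues: N=1 E=0 S=0 W=0
Step 8 [NS]: N:car6-GO,E:wait,S:empty,W:wait | queues: N=0 E=0 S=0 W=0
Car 4 crosses at step 2

2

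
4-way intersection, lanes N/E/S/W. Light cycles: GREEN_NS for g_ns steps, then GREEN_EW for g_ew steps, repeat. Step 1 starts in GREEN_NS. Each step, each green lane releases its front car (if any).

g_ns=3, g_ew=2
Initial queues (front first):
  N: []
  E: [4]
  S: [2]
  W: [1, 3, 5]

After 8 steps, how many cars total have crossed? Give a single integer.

Answer: 4

Derivation:
Step 1 [NS]: N:empty,E:wait,S:car2-GO,W:wait | queues: N=0 E=1 S=0 W=3
Step 2 [NS]: N:empty,E:wait,S:empty,W:wait | queues: N=0 E=1 S=0 W=3
Step 3 [NS]: N:empty,E:wait,S:empty,W:wait | queues: N=0 E=1 S=0 W=3
Step 4 [EW]: N:wait,E:car4-GO,S:wait,W:car1-GO | queues: N=0 E=0 S=0 W=2
Step 5 [EW]: N:wait,E:empty,S:wait,W:car3-GO | queues: N=0 E=0 S=0 W=1
Step 6 [NS]: N:empty,E:wait,S:empty,W:wait | queues: N=0 E=0 S=0 W=1
Step 7 [NS]: N:empty,E:wait,S:empty,W:wait | queues: N=0 E=0 S=0 W=1
Step 8 [NS]: N:empty,E:wait,S:empty,W:wait | queues: N=0 E=0 S=0 W=1
Cars crossed by step 8: 4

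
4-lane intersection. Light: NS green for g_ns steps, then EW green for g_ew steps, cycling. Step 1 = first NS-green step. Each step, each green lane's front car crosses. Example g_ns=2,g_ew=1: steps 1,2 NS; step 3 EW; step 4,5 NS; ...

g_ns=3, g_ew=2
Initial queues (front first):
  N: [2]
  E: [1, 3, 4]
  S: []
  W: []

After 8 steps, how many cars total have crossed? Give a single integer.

Answer: 3

Derivation:
Step 1 [NS]: N:car2-GO,E:wait,S:empty,W:wait | queues: N=0 E=3 S=0 W=0
Step 2 [NS]: N:empty,E:wait,S:empty,W:wait | queues: N=0 E=3 S=0 W=0
Step 3 [NS]: N:empty,E:wait,S:empty,W:wait | queues: N=0 E=3 S=0 W=0
Step 4 [EW]: N:wait,E:car1-GO,S:wait,W:empty | queues: N=0 E=2 S=0 W=0
Step 5 [EW]: N:wait,E:car3-GO,S:wait,W:empty | queues: N=0 E=1 S=0 W=0
Step 6 [NS]: N:empty,E:wait,S:empty,W:wait | queues: N=0 E=1 S=0 W=0
Step 7 [NS]: N:empty,E:wait,S:empty,W:wait | queues: N=0 E=1 S=0 W=0
Step 8 [NS]: N:empty,E:wait,S:empty,W:wait | queues: N=0 E=1 S=0 W=0
Cars crossed by step 8: 3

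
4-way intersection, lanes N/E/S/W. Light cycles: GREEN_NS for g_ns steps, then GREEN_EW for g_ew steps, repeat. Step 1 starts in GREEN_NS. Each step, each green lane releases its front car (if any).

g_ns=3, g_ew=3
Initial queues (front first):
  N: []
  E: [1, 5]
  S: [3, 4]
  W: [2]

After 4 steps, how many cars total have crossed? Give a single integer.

Step 1 [NS]: N:empty,E:wait,S:car3-GO,W:wait | queues: N=0 E=2 S=1 W=1
Step 2 [NS]: N:empty,E:wait,S:car4-GO,W:wait | queues: N=0 E=2 S=0 W=1
Step 3 [NS]: N:empty,E:wait,S:empty,W:wait | queues: N=0 E=2 S=0 W=1
Step 4 [EW]: N:wait,E:car1-GO,S:wait,W:car2-GO | queues: N=0 E=1 S=0 W=0
Cars crossed by step 4: 4

Answer: 4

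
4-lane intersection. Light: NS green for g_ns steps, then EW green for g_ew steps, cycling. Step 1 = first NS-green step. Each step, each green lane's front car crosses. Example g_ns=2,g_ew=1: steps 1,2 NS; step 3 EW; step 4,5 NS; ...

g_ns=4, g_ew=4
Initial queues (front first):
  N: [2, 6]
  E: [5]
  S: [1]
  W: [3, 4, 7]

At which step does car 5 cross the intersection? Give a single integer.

Step 1 [NS]: N:car2-GO,E:wait,S:car1-GO,W:wait | queues: N=1 E=1 S=0 W=3
Step 2 [NS]: N:car6-GO,E:wait,S:empty,W:wait | queues: N=0 E=1 S=0 W=3
Step 3 [NS]: N:empty,E:wait,S:empty,W:wait | queues: N=0 E=1 S=0 W=3
Step 4 [NS]: N:empty,E:wait,S:empty,W:wait | queues: N=0 E=1 S=0 W=3
Step 5 [EW]: N:wait,E:car5-GO,S:wait,W:car3-GO | queues: N=0 E=0 S=0 W=2
Step 6 [EW]: N:wait,E:empty,S:wait,W:car4-GO | queues: N=0 E=0 S=0 W=1
Step 7 [EW]: N:wait,E:empty,S:wait,W:car7-GO | queues: N=0 E=0 S=0 W=0
Car 5 crosses at step 5

5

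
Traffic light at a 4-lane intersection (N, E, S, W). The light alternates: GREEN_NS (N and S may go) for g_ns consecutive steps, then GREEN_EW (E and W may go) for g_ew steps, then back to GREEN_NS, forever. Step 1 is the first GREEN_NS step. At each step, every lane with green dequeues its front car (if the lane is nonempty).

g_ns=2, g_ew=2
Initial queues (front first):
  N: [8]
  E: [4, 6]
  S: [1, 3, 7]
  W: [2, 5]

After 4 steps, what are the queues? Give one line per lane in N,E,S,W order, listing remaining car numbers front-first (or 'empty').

Step 1 [NS]: N:car8-GO,E:wait,S:car1-GO,W:wait | queues: N=0 E=2 S=2 W=2
Step 2 [NS]: N:empty,E:wait,S:car3-GO,W:wait | queues: N=0 E=2 S=1 W=2
Step 3 [EW]: N:wait,E:car4-GO,S:wait,W:car2-GO | queues: N=0 E=1 S=1 W=1
Step 4 [EW]: N:wait,E:car6-GO,S:wait,W:car5-GO | queues: N=0 E=0 S=1 W=0

N: empty
E: empty
S: 7
W: empty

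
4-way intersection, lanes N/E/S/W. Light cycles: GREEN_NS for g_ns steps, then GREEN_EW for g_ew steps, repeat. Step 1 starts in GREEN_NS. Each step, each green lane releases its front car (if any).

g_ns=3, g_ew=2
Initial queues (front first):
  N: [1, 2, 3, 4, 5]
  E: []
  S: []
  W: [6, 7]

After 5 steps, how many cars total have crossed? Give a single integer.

Answer: 5

Derivation:
Step 1 [NS]: N:car1-GO,E:wait,S:empty,W:wait | queues: N=4 E=0 S=0 W=2
Step 2 [NS]: N:car2-GO,E:wait,S:empty,W:wait | queues: N=3 E=0 S=0 W=2
Step 3 [NS]: N:car3-GO,E:wait,S:empty,W:wait | queues: N=2 E=0 S=0 W=2
Step 4 [EW]: N:wait,E:empty,S:wait,W:car6-GO | queues: N=2 E=0 S=0 W=1
Step 5 [EW]: N:wait,E:empty,S:wait,W:car7-GO | queues: N=2 E=0 S=0 W=0
Cars crossed by step 5: 5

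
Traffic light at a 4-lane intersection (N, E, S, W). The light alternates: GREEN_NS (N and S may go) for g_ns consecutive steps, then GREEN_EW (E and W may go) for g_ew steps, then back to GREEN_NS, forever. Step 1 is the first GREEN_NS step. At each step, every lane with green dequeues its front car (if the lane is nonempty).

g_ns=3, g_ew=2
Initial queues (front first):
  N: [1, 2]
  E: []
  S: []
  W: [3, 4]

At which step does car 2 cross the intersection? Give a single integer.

Step 1 [NS]: N:car1-GO,E:wait,S:empty,W:wait | queues: N=1 E=0 S=0 W=2
Step 2 [NS]: N:car2-GO,E:wait,S:empty,W:wait | queues: N=0 E=0 S=0 W=2
Step 3 [NS]: N:empty,E:wait,S:empty,W:wait | queues: N=0 E=0 S=0 W=2
Step 4 [EW]: N:wait,E:empty,S:wait,W:car3-GO | queues: N=0 E=0 S=0 W=1
Step 5 [EW]: N:wait,E:empty,S:wait,W:car4-GO | queues: N=0 E=0 S=0 W=0
Car 2 crosses at step 2

2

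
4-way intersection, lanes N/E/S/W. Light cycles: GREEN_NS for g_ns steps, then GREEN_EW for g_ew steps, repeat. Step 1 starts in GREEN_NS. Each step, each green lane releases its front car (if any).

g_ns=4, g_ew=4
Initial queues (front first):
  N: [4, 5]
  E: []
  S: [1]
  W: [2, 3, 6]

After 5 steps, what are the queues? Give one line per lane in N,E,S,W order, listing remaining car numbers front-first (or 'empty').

Step 1 [NS]: N:car4-GO,E:wait,S:car1-GO,W:wait | queues: N=1 E=0 S=0 W=3
Step 2 [NS]: N:car5-GO,E:wait,S:empty,W:wait | queues: N=0 E=0 S=0 W=3
Step 3 [NS]: N:empty,E:wait,S:empty,W:wait | queues: N=0 E=0 S=0 W=3
Step 4 [NS]: N:empty,E:wait,S:empty,W:wait | queues: N=0 E=0 S=0 W=3
Step 5 [EW]: N:wait,E:empty,S:wait,W:car2-GO | queues: N=0 E=0 S=0 W=2

N: empty
E: empty
S: empty
W: 3 6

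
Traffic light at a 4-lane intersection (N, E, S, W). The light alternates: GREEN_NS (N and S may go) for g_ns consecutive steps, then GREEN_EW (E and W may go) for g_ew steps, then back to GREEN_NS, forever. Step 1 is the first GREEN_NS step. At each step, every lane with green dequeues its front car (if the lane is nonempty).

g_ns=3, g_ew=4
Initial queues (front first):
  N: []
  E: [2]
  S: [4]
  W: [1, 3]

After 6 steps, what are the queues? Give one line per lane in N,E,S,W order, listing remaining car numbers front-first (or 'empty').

Step 1 [NS]: N:empty,E:wait,S:car4-GO,W:wait | queues: N=0 E=1 S=0 W=2
Step 2 [NS]: N:empty,E:wait,S:empty,W:wait | queues: N=0 E=1 S=0 W=2
Step 3 [NS]: N:empty,E:wait,S:empty,W:wait | queues: N=0 E=1 S=0 W=2
Step 4 [EW]: N:wait,E:car2-GO,S:wait,W:car1-GO | queues: N=0 E=0 S=0 W=1
Step 5 [EW]: N:wait,E:empty,S:wait,W:car3-GO | queues: N=0 E=0 S=0 W=0

N: empty
E: empty
S: empty
W: empty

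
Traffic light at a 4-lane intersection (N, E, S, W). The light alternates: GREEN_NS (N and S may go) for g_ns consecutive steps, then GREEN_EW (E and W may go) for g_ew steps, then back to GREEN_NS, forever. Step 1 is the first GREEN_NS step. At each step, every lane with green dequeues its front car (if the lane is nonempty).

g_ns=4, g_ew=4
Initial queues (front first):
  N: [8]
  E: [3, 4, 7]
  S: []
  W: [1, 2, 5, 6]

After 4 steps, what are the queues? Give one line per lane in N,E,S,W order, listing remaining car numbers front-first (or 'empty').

Step 1 [NS]: N:car8-GO,E:wait,S:empty,W:wait | queues: N=0 E=3 S=0 W=4
Step 2 [NS]: N:empty,E:wait,S:empty,W:wait | queues: N=0 E=3 S=0 W=4
Step 3 [NS]: N:empty,E:wait,S:empty,W:wait | queues: N=0 E=3 S=0 W=4
Step 4 [NS]: N:empty,E:wait,S:empty,W:wait | queues: N=0 E=3 S=0 W=4

N: empty
E: 3 4 7
S: empty
W: 1 2 5 6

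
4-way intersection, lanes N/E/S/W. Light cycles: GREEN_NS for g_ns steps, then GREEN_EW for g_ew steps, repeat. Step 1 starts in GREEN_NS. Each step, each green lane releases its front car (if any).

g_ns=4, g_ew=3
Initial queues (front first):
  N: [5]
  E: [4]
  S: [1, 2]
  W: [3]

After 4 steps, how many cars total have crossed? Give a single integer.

Step 1 [NS]: N:car5-GO,E:wait,S:car1-GO,W:wait | queues: N=0 E=1 S=1 W=1
Step 2 [NS]: N:empty,E:wait,S:car2-GO,W:wait | queues: N=0 E=1 S=0 W=1
Step 3 [NS]: N:empty,E:wait,S:empty,W:wait | queues: N=0 E=1 S=0 W=1
Step 4 [NS]: N:empty,E:wait,S:empty,W:wait | queues: N=0 E=1 S=0 W=1
Cars crossed by step 4: 3

Answer: 3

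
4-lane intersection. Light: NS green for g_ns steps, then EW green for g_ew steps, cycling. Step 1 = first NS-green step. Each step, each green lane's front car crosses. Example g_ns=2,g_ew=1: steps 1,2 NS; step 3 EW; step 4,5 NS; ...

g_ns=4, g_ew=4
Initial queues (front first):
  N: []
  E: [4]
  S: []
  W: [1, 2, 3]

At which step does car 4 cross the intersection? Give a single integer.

Step 1 [NS]: N:empty,E:wait,S:empty,W:wait | queues: N=0 E=1 S=0 W=3
Step 2 [NS]: N:empty,E:wait,S:empty,W:wait | queues: N=0 E=1 S=0 W=3
Step 3 [NS]: N:empty,E:wait,S:empty,W:wait | queues: N=0 E=1 S=0 W=3
Step 4 [NS]: N:empty,E:wait,S:empty,W:wait | queues: N=0 E=1 S=0 W=3
Step 5 [EW]: N:wait,E:car4-GO,S:wait,W:car1-GO | queues: N=0 E=0 S=0 W=2
Step 6 [EW]: N:wait,E:empty,S:wait,W:car2-GO | queues: N=0 E=0 S=0 W=1
Step 7 [EW]: N:wait,E:empty,S:wait,W:car3-GO | queues: N=0 E=0 S=0 W=0
Car 4 crosses at step 5

5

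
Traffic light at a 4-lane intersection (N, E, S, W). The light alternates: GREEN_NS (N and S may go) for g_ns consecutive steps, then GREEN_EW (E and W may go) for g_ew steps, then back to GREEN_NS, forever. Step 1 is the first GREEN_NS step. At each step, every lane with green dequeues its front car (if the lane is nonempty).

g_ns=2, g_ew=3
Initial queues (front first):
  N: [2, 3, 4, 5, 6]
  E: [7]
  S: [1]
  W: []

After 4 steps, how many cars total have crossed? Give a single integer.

Step 1 [NS]: N:car2-GO,E:wait,S:car1-GO,W:wait | queues: N=4 E=1 S=0 W=0
Step 2 [NS]: N:car3-GO,E:wait,S:empty,W:wait | queues: N=3 E=1 S=0 W=0
Step 3 [EW]: N:wait,E:car7-GO,S:wait,W:empty | queues: N=3 E=0 S=0 W=0
Step 4 [EW]: N:wait,E:empty,S:wait,W:empty | queues: N=3 E=0 S=0 W=0
Cars crossed by step 4: 4

Answer: 4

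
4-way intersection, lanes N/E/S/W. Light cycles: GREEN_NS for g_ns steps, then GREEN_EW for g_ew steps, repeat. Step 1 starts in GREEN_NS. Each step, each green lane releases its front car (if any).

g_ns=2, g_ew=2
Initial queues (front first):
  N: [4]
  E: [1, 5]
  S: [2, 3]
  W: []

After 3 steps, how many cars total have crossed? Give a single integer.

Step 1 [NS]: N:car4-GO,E:wait,S:car2-GO,W:wait | queues: N=0 E=2 S=1 W=0
Step 2 [NS]: N:empty,E:wait,S:car3-GO,W:wait | queues: N=0 E=2 S=0 W=0
Step 3 [EW]: N:wait,E:car1-GO,S:wait,W:empty | queues: N=0 E=1 S=0 W=0
Cars crossed by step 3: 4

Answer: 4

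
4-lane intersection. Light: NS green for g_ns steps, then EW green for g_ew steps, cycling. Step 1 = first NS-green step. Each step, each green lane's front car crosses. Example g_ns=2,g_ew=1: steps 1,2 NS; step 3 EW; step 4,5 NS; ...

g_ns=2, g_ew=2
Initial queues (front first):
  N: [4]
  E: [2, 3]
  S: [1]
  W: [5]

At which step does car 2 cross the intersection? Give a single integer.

Step 1 [NS]: N:car4-GO,E:wait,S:car1-GO,W:wait | queues: N=0 E=2 S=0 W=1
Step 2 [NS]: N:empty,E:wait,S:empty,W:wait | queues: N=0 E=2 S=0 W=1
Step 3 [EW]: N:wait,E:car2-GO,S:wait,W:car5-GO | queues: N=0 E=1 S=0 W=0
Step 4 [EW]: N:wait,E:car3-GO,S:wait,W:empty | queues: N=0 E=0 S=0 W=0
Car 2 crosses at step 3

3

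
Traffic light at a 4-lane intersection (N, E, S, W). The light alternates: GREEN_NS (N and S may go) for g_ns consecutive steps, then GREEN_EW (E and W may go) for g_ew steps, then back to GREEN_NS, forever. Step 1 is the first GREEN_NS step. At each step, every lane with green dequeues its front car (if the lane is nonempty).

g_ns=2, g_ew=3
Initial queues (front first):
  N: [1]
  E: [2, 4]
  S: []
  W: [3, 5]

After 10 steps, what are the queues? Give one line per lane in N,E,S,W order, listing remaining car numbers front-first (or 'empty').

Step 1 [NS]: N:car1-GO,E:wait,S:empty,W:wait | queues: N=0 E=2 S=0 W=2
Step 2 [NS]: N:empty,E:wait,S:empty,W:wait | queues: N=0 E=2 S=0 W=2
Step 3 [EW]: N:wait,E:car2-GO,S:wait,W:car3-GO | queues: N=0 E=1 S=0 W=1
Step 4 [EW]: N:wait,E:car4-GO,S:wait,W:car5-GO | queues: N=0 E=0 S=0 W=0

N: empty
E: empty
S: empty
W: empty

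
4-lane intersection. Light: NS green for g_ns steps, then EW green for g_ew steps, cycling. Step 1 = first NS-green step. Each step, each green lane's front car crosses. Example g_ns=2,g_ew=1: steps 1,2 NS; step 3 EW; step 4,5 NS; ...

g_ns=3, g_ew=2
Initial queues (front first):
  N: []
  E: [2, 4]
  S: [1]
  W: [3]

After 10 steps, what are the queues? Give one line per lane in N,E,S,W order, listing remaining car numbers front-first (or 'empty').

Step 1 [NS]: N:empty,E:wait,S:car1-GO,W:wait | queues: N=0 E=2 S=0 W=1
Step 2 [NS]: N:empty,E:wait,S:empty,W:wait | queues: N=0 E=2 S=0 W=1
Step 3 [NS]: N:empty,E:wait,S:empty,W:wait | queues: N=0 E=2 S=0 W=1
Step 4 [EW]: N:wait,E:car2-GO,S:wait,W:car3-GO | queues: N=0 E=1 S=0 W=0
Step 5 [EW]: N:wait,E:car4-GO,S:wait,W:empty | queues: N=0 E=0 S=0 W=0

N: empty
E: empty
S: empty
W: empty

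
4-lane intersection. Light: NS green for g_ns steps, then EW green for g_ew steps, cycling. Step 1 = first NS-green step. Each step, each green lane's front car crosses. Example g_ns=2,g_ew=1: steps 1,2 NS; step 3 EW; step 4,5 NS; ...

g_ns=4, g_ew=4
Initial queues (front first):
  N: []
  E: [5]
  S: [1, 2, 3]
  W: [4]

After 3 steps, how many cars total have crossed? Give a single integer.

Step 1 [NS]: N:empty,E:wait,S:car1-GO,W:wait | queues: N=0 E=1 S=2 W=1
Step 2 [NS]: N:empty,E:wait,S:car2-GO,W:wait | queues: N=0 E=1 S=1 W=1
Step 3 [NS]: N:empty,E:wait,S:car3-GO,W:wait | queues: N=0 E=1 S=0 W=1
Cars crossed by step 3: 3

Answer: 3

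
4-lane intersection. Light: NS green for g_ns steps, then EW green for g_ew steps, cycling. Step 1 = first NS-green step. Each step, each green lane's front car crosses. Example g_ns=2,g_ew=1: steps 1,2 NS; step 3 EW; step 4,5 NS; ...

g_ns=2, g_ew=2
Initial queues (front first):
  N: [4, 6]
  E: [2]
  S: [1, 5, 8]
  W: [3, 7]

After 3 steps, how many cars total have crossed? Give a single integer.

Answer: 6

Derivation:
Step 1 [NS]: N:car4-GO,E:wait,S:car1-GO,W:wait | queues: N=1 E=1 S=2 W=2
Step 2 [NS]: N:car6-GO,E:wait,S:car5-GO,W:wait | queues: N=0 E=1 S=1 W=2
Step 3 [EW]: N:wait,E:car2-GO,S:wait,W:car3-GO | queues: N=0 E=0 S=1 W=1
Cars crossed by step 3: 6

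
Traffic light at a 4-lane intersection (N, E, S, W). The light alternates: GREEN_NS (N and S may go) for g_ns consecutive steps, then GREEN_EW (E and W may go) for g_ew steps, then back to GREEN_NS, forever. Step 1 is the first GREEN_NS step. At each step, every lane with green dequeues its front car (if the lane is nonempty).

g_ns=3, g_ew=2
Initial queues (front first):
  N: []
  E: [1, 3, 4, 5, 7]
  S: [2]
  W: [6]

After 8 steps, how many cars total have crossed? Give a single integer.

Answer: 4

Derivation:
Step 1 [NS]: N:empty,E:wait,S:car2-GO,W:wait | queues: N=0 E=5 S=0 W=1
Step 2 [NS]: N:empty,E:wait,S:empty,W:wait | queues: N=0 E=5 S=0 W=1
Step 3 [NS]: N:empty,E:wait,S:empty,W:wait | queues: N=0 E=5 S=0 W=1
Step 4 [EW]: N:wait,E:car1-GO,S:wait,W:car6-GO | queues: N=0 E=4 S=0 W=0
Step 5 [EW]: N:wait,E:car3-GO,S:wait,W:empty | queues: N=0 E=3 S=0 W=0
Step 6 [NS]: N:empty,E:wait,S:empty,W:wait | queues: N=0 E=3 S=0 W=0
Step 7 [NS]: N:empty,E:wait,S:empty,W:wait | queues: N=0 E=3 S=0 W=0
Step 8 [NS]: N:empty,E:wait,S:empty,W:wait | queues: N=0 E=3 S=0 W=0
Cars crossed by step 8: 4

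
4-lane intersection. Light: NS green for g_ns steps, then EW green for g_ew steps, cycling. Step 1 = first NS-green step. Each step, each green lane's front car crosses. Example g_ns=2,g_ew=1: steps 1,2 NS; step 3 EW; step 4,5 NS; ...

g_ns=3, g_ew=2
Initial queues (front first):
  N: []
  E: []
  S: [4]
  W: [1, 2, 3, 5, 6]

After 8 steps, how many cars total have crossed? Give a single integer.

Step 1 [NS]: N:empty,E:wait,S:car4-GO,W:wait | queues: N=0 E=0 S=0 W=5
Step 2 [NS]: N:empty,E:wait,S:empty,W:wait | queues: N=0 E=0 S=0 W=5
Step 3 [NS]: N:empty,E:wait,S:empty,W:wait | queues: N=0 E=0 S=0 W=5
Step 4 [EW]: N:wait,E:empty,S:wait,W:car1-GO | queues: N=0 E=0 S=0 W=4
Step 5 [EW]: N:wait,E:empty,S:wait,W:car2-GO | queues: N=0 E=0 S=0 W=3
Step 6 [NS]: N:empty,E:wait,S:empty,W:wait | queues: N=0 E=0 S=0 W=3
Step 7 [NS]: N:empty,E:wait,S:empty,W:wait | queues: N=0 E=0 S=0 W=3
Step 8 [NS]: N:empty,E:wait,S:empty,W:wait | queues: N=0 E=0 S=0 W=3
Cars crossed by step 8: 3

Answer: 3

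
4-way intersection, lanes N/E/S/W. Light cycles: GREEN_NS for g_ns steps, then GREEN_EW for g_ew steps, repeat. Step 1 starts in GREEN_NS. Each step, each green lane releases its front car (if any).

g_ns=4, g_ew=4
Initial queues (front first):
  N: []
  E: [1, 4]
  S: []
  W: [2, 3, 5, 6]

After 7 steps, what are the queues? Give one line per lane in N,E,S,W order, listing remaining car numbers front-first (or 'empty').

Step 1 [NS]: N:empty,E:wait,S:empty,W:wait | queues: N=0 E=2 S=0 W=4
Step 2 [NS]: N:empty,E:wait,S:empty,W:wait | queues: N=0 E=2 S=0 W=4
Step 3 [NS]: N:empty,E:wait,S:empty,W:wait | queues: N=0 E=2 S=0 W=4
Step 4 [NS]: N:empty,E:wait,S:empty,W:wait | queues: N=0 E=2 S=0 W=4
Step 5 [EW]: N:wait,E:car1-GO,S:wait,W:car2-GO | queues: N=0 E=1 S=0 W=3
Step 6 [EW]: N:wait,E:car4-GO,S:wait,W:car3-GO | queues: N=0 E=0 S=0 W=2
Step 7 [EW]: N:wait,E:empty,S:wait,W:car5-GO | queues: N=0 E=0 S=0 W=1

N: empty
E: empty
S: empty
W: 6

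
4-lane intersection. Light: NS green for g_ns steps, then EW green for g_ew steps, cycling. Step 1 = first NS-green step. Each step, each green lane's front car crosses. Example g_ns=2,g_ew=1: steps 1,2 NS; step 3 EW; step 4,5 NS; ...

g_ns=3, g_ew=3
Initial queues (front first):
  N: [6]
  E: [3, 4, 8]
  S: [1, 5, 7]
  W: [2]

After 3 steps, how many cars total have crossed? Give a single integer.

Step 1 [NS]: N:car6-GO,E:wait,S:car1-GO,W:wait | queues: N=0 E=3 S=2 W=1
Step 2 [NS]: N:empty,E:wait,S:car5-GO,W:wait | queues: N=0 E=3 S=1 W=1
Step 3 [NS]: N:empty,E:wait,S:car7-GO,W:wait | queues: N=0 E=3 S=0 W=1
Cars crossed by step 3: 4

Answer: 4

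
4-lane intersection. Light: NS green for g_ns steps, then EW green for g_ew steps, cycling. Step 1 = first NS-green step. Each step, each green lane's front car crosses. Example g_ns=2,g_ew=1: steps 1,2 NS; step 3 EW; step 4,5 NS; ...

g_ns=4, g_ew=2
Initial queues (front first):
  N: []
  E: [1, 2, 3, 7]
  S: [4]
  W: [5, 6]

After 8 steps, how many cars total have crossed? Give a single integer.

Answer: 5

Derivation:
Step 1 [NS]: N:empty,E:wait,S:car4-GO,W:wait | queues: N=0 E=4 S=0 W=2
Step 2 [NS]: N:empty,E:wait,S:empty,W:wait | queues: N=0 E=4 S=0 W=2
Step 3 [NS]: N:empty,E:wait,S:empty,W:wait | queues: N=0 E=4 S=0 W=2
Step 4 [NS]: N:empty,E:wait,S:empty,W:wait | queues: N=0 E=4 S=0 W=2
Step 5 [EW]: N:wait,E:car1-GO,S:wait,W:car5-GO | queues: N=0 E=3 S=0 W=1
Step 6 [EW]: N:wait,E:car2-GO,S:wait,W:car6-GO | queues: N=0 E=2 S=0 W=0
Step 7 [NS]: N:empty,E:wait,S:empty,W:wait | queues: N=0 E=2 S=0 W=0
Step 8 [NS]: N:empty,E:wait,S:empty,W:wait | queues: N=0 E=2 S=0 W=0
Cars crossed by step 8: 5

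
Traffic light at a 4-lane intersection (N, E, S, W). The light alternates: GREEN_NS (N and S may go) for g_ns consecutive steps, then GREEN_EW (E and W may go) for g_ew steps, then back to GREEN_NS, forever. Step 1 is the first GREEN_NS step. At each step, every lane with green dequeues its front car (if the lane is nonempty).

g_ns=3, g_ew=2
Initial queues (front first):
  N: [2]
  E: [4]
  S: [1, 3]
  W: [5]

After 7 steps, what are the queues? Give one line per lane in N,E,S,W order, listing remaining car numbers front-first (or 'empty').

Step 1 [NS]: N:car2-GO,E:wait,S:car1-GO,W:wait | queues: N=0 E=1 S=1 W=1
Step 2 [NS]: N:empty,E:wait,S:car3-GO,W:wait | queues: N=0 E=1 S=0 W=1
Step 3 [NS]: N:empty,E:wait,S:empty,W:wait | queues: N=0 E=1 S=0 W=1
Step 4 [EW]: N:wait,E:car4-GO,S:wait,W:car5-GO | queues: N=0 E=0 S=0 W=0

N: empty
E: empty
S: empty
W: empty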